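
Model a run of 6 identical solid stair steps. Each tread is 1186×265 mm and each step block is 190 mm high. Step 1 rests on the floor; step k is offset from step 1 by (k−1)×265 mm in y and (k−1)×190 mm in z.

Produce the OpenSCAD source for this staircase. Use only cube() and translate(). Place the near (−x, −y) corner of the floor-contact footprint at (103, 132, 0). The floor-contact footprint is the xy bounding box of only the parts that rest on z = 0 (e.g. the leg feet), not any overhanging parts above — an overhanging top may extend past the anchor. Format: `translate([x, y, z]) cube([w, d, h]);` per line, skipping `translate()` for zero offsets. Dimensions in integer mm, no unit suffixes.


translate([103, 132, 0]) cube([1186, 265, 190]);
translate([103, 397, 190]) cube([1186, 265, 190]);
translate([103, 662, 380]) cube([1186, 265, 190]);
translate([103, 927, 570]) cube([1186, 265, 190]);
translate([103, 1192, 760]) cube([1186, 265, 190]);
translate([103, 1457, 950]) cube([1186, 265, 190]);


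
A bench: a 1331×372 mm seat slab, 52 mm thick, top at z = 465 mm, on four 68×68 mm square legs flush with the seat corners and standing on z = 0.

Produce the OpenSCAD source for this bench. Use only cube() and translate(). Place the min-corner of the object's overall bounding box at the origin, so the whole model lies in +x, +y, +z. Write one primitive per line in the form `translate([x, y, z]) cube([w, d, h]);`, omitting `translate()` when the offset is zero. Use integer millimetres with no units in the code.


translate([0, 0, 413]) cube([1331, 372, 52]);
cube([68, 68, 413]);
translate([0, 304, 0]) cube([68, 68, 413]);
translate([1263, 0, 0]) cube([68, 68, 413]);
translate([1263, 304, 0]) cube([68, 68, 413]);


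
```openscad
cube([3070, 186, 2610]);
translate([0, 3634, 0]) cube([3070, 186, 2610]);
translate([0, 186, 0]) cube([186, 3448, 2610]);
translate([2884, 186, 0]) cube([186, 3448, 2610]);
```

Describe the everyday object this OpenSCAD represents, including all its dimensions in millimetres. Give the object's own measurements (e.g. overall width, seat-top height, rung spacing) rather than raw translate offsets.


The wall frame of a small rectangular building: four walls, each 2610 mm tall and 186 mm thick, enclosing a footprint 3070 mm (x) by 3820 mm (y) outside-to-outside, with no floor or roof. The front and back walls (the −y and +y sides) span the full width; the two side walls fit between them.


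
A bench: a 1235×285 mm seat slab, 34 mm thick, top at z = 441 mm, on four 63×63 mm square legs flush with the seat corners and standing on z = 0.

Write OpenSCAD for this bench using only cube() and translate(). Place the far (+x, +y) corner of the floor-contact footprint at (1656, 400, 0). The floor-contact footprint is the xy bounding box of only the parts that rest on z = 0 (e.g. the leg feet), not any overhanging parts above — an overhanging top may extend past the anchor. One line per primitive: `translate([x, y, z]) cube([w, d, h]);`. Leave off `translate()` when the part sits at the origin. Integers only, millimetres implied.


// leg_h = 441 − 34 = 407
translate([421, 115, 407]) cube([1235, 285, 34]);
translate([421, 115, 0]) cube([63, 63, 407]);
translate([421, 337, 0]) cube([63, 63, 407]);
translate([1593, 115, 0]) cube([63, 63, 407]);
translate([1593, 337, 0]) cube([63, 63, 407]);


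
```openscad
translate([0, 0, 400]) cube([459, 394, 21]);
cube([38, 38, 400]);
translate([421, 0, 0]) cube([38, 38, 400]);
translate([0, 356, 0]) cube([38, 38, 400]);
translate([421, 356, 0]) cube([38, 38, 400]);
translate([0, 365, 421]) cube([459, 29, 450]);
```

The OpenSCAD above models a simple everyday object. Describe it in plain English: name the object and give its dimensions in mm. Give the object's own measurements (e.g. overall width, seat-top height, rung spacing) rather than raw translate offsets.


A chair. The seat is a 459×394×21 mm slab with its top at z = 421 mm, on four 38×38 mm corner legs (flush with the seat edges, standing on z = 0). A flat backrest 29 mm thick, 450 mm tall, spans the full seat width and rises from the seat top along its +y edge, rear face flush with the rear of the seat.


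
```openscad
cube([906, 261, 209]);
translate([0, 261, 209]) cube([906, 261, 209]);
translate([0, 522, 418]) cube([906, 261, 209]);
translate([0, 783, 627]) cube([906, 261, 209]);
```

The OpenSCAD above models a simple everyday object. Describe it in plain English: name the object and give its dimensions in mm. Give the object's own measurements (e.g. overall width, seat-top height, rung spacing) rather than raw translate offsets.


A straight staircase of 4 solid steps. Each step is 906 mm wide (x), 261 mm deep (y, the going) and 209 mm tall (the rise). The first step rests on the floor; each subsequent step sits one going further in +y and one rise higher in +z, directly behind and above the previous step with no overlap.


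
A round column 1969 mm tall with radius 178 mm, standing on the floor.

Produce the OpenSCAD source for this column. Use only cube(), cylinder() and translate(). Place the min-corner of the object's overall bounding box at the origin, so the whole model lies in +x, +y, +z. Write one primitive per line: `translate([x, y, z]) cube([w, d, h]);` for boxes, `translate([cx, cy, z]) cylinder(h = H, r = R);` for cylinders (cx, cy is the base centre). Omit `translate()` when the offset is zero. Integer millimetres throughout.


translate([178, 178, 0]) cylinder(h = 1969, r = 178);


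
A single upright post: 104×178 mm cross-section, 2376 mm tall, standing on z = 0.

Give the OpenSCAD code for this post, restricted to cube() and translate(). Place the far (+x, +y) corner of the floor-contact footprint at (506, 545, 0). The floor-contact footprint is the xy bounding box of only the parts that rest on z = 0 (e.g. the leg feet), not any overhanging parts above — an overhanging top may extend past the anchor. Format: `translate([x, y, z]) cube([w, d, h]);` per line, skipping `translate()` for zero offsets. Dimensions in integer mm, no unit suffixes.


translate([402, 367, 0]) cube([104, 178, 2376]);


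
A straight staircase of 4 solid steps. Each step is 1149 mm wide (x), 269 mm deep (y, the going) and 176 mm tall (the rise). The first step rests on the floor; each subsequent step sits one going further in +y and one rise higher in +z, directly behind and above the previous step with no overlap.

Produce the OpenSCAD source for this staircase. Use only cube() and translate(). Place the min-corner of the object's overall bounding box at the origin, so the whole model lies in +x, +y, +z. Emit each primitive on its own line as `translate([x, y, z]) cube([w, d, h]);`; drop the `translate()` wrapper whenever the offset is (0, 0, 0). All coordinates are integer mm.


cube([1149, 269, 176]);
translate([0, 269, 176]) cube([1149, 269, 176]);
translate([0, 538, 352]) cube([1149, 269, 176]);
translate([0, 807, 528]) cube([1149, 269, 176]);


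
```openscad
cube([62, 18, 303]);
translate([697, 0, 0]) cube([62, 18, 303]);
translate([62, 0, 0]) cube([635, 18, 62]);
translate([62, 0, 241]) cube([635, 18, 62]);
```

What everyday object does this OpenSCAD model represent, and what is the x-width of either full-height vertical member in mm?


A picture frame. The border width is 62 mm.

Four thin pieces enclosing a rectangular opening — a picture frame. The two full-height stiles are 303 mm tall; the top rail sits at z = 241 and is 62 mm tall, so the border above the opening is 303 − 241 = 62 mm, matching the stile x-width.


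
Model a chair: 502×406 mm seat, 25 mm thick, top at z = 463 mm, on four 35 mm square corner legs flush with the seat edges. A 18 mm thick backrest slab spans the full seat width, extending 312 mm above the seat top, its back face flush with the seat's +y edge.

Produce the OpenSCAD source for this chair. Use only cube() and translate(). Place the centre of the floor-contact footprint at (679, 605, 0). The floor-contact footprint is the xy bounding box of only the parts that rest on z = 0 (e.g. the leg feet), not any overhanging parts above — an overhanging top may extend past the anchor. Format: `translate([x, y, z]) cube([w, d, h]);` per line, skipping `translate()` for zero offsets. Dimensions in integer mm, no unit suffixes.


// leg_h = 463 - 25 = 438
translate([428, 402, 438]) cube([502, 406, 25]);
translate([428, 402, 0]) cube([35, 35, 438]);
translate([895, 402, 0]) cube([35, 35, 438]);
translate([428, 773, 0]) cube([35, 35, 438]);
translate([895, 773, 0]) cube([35, 35, 438]);
translate([428, 790, 463]) cube([502, 18, 312]);


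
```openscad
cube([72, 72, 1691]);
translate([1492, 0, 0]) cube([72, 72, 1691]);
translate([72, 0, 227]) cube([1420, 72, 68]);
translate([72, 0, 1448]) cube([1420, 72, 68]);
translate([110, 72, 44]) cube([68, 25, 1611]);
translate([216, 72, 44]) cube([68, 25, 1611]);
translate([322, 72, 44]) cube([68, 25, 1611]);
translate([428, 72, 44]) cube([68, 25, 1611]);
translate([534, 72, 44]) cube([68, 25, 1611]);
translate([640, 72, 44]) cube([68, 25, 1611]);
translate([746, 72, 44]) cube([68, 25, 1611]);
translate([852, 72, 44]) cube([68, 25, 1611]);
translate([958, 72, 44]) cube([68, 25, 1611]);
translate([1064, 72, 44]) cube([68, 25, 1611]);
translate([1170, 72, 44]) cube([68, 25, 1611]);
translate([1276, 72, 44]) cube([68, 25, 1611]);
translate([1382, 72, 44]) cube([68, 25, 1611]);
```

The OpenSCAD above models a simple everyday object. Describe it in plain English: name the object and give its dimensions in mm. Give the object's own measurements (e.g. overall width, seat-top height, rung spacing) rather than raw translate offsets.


A fence section. Two 72×72 mm posts, 1691 mm tall, stand on the floor with a clear span of 1420 mm between their inner faces. Two horizontal rails of 72×68 mm section span the gap between the posts with their undersides at z = 227 mm and z = 1448 mm, flush with the posts' −y face. 13 pickets, each 68 mm wide, 25 mm thick and 1611 mm tall, are fixed to the +y face of the rails with their bottoms at z = 44 mm, spaced across the span with a 38 mm gap after the −x post and between neighbouring pickets, with 42 mm left before the +x post.


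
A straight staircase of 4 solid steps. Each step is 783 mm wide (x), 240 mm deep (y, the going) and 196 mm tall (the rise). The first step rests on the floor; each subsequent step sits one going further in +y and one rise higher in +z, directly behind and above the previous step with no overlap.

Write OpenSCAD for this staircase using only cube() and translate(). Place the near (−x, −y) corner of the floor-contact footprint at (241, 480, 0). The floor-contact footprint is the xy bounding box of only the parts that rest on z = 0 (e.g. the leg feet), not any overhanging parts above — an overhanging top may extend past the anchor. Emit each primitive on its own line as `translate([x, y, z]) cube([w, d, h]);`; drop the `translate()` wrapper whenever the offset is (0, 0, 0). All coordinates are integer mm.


translate([241, 480, 0]) cube([783, 240, 196]);
translate([241, 720, 196]) cube([783, 240, 196]);
translate([241, 960, 392]) cube([783, 240, 196]);
translate([241, 1200, 588]) cube([783, 240, 196]);


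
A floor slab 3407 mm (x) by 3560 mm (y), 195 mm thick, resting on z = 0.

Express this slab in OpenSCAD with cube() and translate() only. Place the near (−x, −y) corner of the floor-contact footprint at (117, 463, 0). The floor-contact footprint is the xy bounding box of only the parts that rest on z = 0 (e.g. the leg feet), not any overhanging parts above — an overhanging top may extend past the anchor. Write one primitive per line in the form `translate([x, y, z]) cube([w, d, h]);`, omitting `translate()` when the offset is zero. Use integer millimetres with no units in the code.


translate([117, 463, 0]) cube([3407, 3560, 195]);


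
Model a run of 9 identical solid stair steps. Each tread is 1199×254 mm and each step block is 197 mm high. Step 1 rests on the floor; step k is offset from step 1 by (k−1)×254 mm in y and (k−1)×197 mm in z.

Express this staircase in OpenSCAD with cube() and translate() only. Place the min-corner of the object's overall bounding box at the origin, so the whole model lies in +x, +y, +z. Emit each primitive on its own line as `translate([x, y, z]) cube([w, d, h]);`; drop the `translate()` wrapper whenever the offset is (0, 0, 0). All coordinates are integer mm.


cube([1199, 254, 197]);
translate([0, 254, 197]) cube([1199, 254, 197]);
translate([0, 508, 394]) cube([1199, 254, 197]);
translate([0, 762, 591]) cube([1199, 254, 197]);
translate([0, 1016, 788]) cube([1199, 254, 197]);
translate([0, 1270, 985]) cube([1199, 254, 197]);
translate([0, 1524, 1182]) cube([1199, 254, 197]);
translate([0, 1778, 1379]) cube([1199, 254, 197]);
translate([0, 2032, 1576]) cube([1199, 254, 197]);


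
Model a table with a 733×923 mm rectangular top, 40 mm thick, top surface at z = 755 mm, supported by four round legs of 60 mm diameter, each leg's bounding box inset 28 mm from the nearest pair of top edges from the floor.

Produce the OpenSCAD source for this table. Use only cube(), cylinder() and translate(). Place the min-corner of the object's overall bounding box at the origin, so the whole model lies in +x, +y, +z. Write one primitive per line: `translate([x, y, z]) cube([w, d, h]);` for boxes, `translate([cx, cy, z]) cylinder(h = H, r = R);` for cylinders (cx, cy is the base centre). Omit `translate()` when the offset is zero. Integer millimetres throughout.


translate([0, 0, 715]) cube([733, 923, 40]);
translate([58, 58, 0]) cylinder(h = 715, r = 30);
translate([675, 58, 0]) cylinder(h = 715, r = 30);
translate([58, 865, 0]) cylinder(h = 715, r = 30);
translate([675, 865, 0]) cylinder(h = 715, r = 30);


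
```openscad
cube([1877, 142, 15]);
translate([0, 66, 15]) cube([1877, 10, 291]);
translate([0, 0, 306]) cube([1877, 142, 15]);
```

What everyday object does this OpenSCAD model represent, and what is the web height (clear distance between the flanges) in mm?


An I-beam. The web height is 291 mm.

Two wide flanges with a thin centred web — an I-beam. Overall 321 mm minus two 15 mm flanges gives a web of 321 − 2·15 = 291 mm.


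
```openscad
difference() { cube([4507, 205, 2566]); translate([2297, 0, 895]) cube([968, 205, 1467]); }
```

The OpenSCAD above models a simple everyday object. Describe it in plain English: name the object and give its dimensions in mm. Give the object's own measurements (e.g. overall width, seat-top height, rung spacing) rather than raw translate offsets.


A wall 4507 mm long (x), 205 mm thick (y), 2566 mm tall, with a rectangular window opening cut through it. The opening is 968 mm wide and 1467 mm tall; its sill is at z = 895 mm and its near (−x) edge is 2297 mm from the wall's −x end. The opening passes through the full wall thickness.


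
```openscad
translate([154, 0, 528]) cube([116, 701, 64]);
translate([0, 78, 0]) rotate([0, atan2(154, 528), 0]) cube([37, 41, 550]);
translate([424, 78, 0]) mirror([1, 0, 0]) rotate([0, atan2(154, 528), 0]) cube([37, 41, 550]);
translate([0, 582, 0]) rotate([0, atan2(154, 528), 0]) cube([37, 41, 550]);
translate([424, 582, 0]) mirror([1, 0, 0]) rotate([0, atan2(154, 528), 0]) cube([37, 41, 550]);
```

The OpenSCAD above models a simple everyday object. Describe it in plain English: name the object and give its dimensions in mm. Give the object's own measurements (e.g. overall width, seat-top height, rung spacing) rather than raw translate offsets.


A sawhorse. A 116×701×64 mm beam (x, y, z) sits on two A-frame leg pairs. Each pair is two raked legs of 37×41 mm section (41 mm along y) splaying symmetrically in x. Each leg rises 528 mm vertically over 154 mm of horizontal reach and is 550 mm long along its own axis. Every leg's outer bottom edge rests on the floor and its outer top edge meets a bottom edge of the beam — the left legs (tilting toward +x) meet the beam's −x bottom edge, the right legs (their mirror images, tilting toward −x) meet its +x bottom edge — so the leg tops tuck under the beam, the beam's underside is 528 mm above the floor, and the feet are 424 mm apart outside-to-outside with the beam centred between them. The two leg pairs are set in 78 mm from either end of the beam.


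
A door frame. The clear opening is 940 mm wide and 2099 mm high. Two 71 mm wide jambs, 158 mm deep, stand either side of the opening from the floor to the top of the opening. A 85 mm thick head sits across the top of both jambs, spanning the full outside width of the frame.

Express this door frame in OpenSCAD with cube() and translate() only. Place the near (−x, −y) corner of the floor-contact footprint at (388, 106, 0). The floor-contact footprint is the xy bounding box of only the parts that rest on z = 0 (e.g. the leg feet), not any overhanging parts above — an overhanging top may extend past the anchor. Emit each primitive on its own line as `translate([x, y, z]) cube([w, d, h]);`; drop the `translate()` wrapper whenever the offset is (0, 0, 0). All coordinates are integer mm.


translate([388, 106, 0]) cube([71, 158, 2099]);
translate([1399, 106, 0]) cube([71, 158, 2099]);
translate([388, 106, 2099]) cube([1082, 158, 85]);


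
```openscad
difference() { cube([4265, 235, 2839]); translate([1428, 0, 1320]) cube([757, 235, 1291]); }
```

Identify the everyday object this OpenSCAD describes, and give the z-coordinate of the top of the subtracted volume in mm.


A wall with a window opening. The window head height is 2611 mm.

A wall with a rectangular opening subtracted — a window. Sill at z = 1320, opening 1291 mm tall, so the head is at 1320 + 1291 = 2611 mm.


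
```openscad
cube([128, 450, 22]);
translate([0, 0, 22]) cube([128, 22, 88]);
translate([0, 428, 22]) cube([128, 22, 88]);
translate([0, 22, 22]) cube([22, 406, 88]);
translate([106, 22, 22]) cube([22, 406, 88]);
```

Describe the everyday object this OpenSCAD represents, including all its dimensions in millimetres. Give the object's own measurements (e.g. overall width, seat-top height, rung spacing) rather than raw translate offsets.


An open-topped rectangular box: outside dimensions 128×450×110 mm, with a uniform wall and base thickness of 22 mm. The base is a full 128×450 slab on the floor; four walls sit on top of the base. The front and back walls (the −y and +y sides) span the full width; the two side walls fit between them.


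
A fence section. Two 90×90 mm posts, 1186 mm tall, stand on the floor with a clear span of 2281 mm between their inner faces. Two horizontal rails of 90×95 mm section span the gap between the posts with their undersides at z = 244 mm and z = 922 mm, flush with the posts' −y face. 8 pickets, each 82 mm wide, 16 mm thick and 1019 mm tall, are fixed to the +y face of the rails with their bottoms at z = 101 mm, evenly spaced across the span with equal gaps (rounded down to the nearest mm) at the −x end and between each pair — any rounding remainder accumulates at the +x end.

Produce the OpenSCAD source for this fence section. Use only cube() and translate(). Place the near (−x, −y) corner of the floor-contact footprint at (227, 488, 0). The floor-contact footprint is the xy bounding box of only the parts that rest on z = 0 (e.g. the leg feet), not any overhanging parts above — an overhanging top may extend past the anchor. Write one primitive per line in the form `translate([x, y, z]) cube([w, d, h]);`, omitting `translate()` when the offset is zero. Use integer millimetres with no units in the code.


translate([227, 488, 0]) cube([90, 90, 1186]);
translate([2598, 488, 0]) cube([90, 90, 1186]);
translate([317, 488, 244]) cube([2281, 90, 95]);
translate([317, 488, 922]) cube([2281, 90, 95]);
translate([497, 578, 101]) cube([82, 16, 1019]);
translate([759, 578, 101]) cube([82, 16, 1019]);
translate([1021, 578, 101]) cube([82, 16, 1019]);
translate([1283, 578, 101]) cube([82, 16, 1019]);
translate([1545, 578, 101]) cube([82, 16, 1019]);
translate([1807, 578, 101]) cube([82, 16, 1019]);
translate([2069, 578, 101]) cube([82, 16, 1019]);
translate([2331, 578, 101]) cube([82, 16, 1019]);


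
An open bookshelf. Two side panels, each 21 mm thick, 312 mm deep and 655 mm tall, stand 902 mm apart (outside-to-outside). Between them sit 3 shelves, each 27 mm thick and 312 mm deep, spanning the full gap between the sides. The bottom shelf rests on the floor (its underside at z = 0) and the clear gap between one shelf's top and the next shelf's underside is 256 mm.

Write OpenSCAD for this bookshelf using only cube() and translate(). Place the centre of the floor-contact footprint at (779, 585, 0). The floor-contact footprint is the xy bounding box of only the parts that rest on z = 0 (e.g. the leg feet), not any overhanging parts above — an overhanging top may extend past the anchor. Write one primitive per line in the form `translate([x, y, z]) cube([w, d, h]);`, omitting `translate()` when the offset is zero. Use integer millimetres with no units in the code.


translate([328, 429, 0]) cube([21, 312, 655]);
translate([1209, 429, 0]) cube([21, 312, 655]);
translate([349, 429, 0]) cube([860, 312, 27]);
translate([349, 429, 283]) cube([860, 312, 27]);
translate([349, 429, 566]) cube([860, 312, 27]);


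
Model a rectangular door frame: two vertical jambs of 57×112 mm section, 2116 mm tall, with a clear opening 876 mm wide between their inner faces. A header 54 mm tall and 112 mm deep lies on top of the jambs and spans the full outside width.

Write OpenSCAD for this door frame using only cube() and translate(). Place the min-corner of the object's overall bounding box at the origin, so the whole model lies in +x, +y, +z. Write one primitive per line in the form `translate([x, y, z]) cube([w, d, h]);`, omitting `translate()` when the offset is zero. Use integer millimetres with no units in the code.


cube([57, 112, 2116]);
translate([933, 0, 0]) cube([57, 112, 2116]);
translate([0, 0, 2116]) cube([990, 112, 54]);


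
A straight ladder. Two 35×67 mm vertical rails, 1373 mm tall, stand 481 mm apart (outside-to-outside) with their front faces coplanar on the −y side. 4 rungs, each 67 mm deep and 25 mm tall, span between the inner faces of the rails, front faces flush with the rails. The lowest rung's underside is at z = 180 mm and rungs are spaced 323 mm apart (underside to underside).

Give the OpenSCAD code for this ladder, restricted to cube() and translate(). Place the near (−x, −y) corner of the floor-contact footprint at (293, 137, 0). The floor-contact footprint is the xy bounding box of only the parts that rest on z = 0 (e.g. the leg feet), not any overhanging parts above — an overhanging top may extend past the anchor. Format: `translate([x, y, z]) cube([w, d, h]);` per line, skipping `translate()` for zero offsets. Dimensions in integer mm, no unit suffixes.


translate([293, 137, 0]) cube([35, 67, 1373]);
translate([739, 137, 0]) cube([35, 67, 1373]);
translate([328, 137, 180]) cube([411, 67, 25]);
translate([328, 137, 503]) cube([411, 67, 25]);
translate([328, 137, 826]) cube([411, 67, 25]);
translate([328, 137, 1149]) cube([411, 67, 25]);


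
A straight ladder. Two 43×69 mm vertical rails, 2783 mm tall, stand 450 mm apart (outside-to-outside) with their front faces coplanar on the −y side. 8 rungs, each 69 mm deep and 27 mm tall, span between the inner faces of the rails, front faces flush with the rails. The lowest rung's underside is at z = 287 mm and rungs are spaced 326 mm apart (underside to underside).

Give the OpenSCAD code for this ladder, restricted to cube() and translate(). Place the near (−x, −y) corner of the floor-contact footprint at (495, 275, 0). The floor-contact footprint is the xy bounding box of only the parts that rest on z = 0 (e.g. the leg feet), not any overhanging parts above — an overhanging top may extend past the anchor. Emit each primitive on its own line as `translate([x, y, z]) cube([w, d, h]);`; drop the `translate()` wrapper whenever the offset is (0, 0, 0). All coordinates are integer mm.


translate([495, 275, 0]) cube([43, 69, 2783]);
translate([902, 275, 0]) cube([43, 69, 2783]);
translate([538, 275, 287]) cube([364, 69, 27]);
translate([538, 275, 613]) cube([364, 69, 27]);
translate([538, 275, 939]) cube([364, 69, 27]);
translate([538, 275, 1265]) cube([364, 69, 27]);
translate([538, 275, 1591]) cube([364, 69, 27]);
translate([538, 275, 1917]) cube([364, 69, 27]);
translate([538, 275, 2243]) cube([364, 69, 27]);
translate([538, 275, 2569]) cube([364, 69, 27]);


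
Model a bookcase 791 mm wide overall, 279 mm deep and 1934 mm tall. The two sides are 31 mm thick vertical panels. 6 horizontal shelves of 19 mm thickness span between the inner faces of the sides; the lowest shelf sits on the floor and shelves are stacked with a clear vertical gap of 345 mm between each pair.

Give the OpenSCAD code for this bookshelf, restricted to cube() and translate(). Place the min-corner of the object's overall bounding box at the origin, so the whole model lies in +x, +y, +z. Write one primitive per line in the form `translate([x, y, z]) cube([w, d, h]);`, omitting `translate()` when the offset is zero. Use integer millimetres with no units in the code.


cube([31, 279, 1934]);
translate([760, 0, 0]) cube([31, 279, 1934]);
translate([31, 0, 0]) cube([729, 279, 19]);
translate([31, 0, 364]) cube([729, 279, 19]);
translate([31, 0, 728]) cube([729, 279, 19]);
translate([31, 0, 1092]) cube([729, 279, 19]);
translate([31, 0, 1456]) cube([729, 279, 19]);
translate([31, 0, 1820]) cube([729, 279, 19]);


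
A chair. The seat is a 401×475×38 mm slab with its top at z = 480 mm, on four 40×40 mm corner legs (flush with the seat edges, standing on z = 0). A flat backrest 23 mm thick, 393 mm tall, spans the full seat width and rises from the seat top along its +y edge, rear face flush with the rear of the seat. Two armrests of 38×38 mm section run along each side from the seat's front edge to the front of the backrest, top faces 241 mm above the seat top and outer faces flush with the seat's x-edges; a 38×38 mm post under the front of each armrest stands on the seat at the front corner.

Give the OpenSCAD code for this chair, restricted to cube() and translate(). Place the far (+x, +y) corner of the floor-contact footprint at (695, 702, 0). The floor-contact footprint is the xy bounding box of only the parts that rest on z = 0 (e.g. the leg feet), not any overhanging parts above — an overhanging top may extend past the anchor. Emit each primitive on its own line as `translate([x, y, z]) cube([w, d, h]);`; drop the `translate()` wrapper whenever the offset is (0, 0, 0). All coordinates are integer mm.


translate([294, 227, 442]) cube([401, 475, 38]);
translate([294, 227, 0]) cube([40, 40, 442]);
translate([655, 227, 0]) cube([40, 40, 442]);
translate([294, 662, 0]) cube([40, 40, 442]);
translate([655, 662, 0]) cube([40, 40, 442]);
translate([294, 679, 480]) cube([401, 23, 393]);
translate([294, 227, 683]) cube([38, 452, 38]);
translate([657, 227, 683]) cube([38, 452, 38]);
translate([294, 227, 480]) cube([38, 38, 203]);
translate([657, 227, 480]) cube([38, 38, 203]);


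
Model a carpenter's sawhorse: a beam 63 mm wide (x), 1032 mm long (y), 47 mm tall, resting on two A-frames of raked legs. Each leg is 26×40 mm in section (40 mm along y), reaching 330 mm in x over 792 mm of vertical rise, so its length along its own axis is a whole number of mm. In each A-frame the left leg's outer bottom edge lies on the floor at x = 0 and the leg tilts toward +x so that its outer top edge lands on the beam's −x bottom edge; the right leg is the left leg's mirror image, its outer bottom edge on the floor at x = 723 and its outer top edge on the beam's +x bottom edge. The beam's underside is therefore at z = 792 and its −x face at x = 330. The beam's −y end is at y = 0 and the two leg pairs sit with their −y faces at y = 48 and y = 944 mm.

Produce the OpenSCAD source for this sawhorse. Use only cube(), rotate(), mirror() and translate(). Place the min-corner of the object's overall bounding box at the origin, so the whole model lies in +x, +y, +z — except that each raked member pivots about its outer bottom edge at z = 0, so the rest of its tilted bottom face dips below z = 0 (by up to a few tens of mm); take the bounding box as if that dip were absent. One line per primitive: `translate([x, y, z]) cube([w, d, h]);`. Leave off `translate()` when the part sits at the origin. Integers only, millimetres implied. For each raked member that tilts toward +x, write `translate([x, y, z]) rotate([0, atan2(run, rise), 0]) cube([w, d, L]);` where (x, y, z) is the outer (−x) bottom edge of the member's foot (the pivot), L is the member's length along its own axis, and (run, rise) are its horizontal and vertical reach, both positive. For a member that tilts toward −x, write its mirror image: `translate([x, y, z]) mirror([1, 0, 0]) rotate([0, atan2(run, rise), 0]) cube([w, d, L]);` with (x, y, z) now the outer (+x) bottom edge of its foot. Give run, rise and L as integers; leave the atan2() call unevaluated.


translate([330, 0, 792]) cube([63, 1032, 47]);
translate([0, 48, 0]) rotate([0, atan2(330, 792), 0]) cube([26, 40, 858]);
translate([723, 48, 0]) mirror([1, 0, 0]) rotate([0, atan2(330, 792), 0]) cube([26, 40, 858]);
translate([0, 944, 0]) rotate([0, atan2(330, 792), 0]) cube([26, 40, 858]);
translate([723, 944, 0]) mirror([1, 0, 0]) rotate([0, atan2(330, 792), 0]) cube([26, 40, 858]);


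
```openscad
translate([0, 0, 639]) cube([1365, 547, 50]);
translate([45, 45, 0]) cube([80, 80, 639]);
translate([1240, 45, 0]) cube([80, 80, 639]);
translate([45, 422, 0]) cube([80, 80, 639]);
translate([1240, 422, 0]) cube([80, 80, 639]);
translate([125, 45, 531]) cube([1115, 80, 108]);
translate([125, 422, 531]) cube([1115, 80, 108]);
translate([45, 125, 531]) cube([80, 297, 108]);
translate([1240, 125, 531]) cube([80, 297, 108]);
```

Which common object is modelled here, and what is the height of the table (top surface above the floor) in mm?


A table. The table height is 689 mm.

A 1365×547×50 slab sits at z = 639 on four 80 mm square posts — a table. The top surface is at 639 + 50 = 689 mm.


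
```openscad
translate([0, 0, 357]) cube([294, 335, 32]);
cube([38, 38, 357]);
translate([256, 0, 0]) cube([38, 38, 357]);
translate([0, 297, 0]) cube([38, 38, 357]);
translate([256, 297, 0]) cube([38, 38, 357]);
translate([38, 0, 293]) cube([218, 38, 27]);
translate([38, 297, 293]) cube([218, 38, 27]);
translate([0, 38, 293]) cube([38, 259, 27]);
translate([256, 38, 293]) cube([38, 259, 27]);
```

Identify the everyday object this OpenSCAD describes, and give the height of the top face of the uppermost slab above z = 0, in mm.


A stool. The seat height is 389 mm.

A 294×335×32 slab at z = 357 on four corner posts — a stool. The seat top is 357 + 32 = 389 mm.


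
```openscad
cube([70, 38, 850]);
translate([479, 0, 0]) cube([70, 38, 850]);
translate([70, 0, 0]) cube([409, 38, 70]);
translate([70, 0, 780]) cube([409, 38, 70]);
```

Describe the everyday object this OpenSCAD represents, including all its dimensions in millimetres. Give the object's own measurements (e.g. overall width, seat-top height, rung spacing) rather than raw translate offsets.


A rectangular picture frame lying in the x–z plane (depth along y). The opening is 409 mm wide (x) by 710 mm tall (z), surrounded by a border 70 mm wide on all four sides. The frame is 38 mm deep and is made of two full-height vertical stiles with two horizontal rails fitted between them.


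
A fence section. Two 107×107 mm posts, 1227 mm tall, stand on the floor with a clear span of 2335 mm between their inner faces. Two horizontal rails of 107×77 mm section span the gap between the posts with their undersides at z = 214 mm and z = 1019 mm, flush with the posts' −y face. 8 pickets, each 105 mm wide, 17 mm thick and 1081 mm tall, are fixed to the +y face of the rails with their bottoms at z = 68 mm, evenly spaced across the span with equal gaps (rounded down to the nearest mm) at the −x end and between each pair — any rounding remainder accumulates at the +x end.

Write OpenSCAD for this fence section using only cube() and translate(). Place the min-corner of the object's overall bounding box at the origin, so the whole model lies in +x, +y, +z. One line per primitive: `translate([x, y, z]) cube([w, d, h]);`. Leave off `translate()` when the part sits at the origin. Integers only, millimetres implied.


cube([107, 107, 1227]);
translate([2442, 0, 0]) cube([107, 107, 1227]);
translate([107, 0, 214]) cube([2335, 107, 77]);
translate([107, 0, 1019]) cube([2335, 107, 77]);
translate([273, 107, 68]) cube([105, 17, 1081]);
translate([544, 107, 68]) cube([105, 17, 1081]);
translate([815, 107, 68]) cube([105, 17, 1081]);
translate([1086, 107, 68]) cube([105, 17, 1081]);
translate([1357, 107, 68]) cube([105, 17, 1081]);
translate([1628, 107, 68]) cube([105, 17, 1081]);
translate([1899, 107, 68]) cube([105, 17, 1081]);
translate([2170, 107, 68]) cube([105, 17, 1081]);


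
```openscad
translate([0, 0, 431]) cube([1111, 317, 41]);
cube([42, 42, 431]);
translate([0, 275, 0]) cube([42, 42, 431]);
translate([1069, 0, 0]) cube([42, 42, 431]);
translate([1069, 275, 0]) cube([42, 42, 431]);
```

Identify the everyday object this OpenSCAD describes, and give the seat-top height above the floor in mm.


A bench. The seat-top height is 472 mm.

A long slab on four corner posts — a bench. The slab sits at z = 431 with thickness 41, so the top is 431 + 41 = 472 mm.


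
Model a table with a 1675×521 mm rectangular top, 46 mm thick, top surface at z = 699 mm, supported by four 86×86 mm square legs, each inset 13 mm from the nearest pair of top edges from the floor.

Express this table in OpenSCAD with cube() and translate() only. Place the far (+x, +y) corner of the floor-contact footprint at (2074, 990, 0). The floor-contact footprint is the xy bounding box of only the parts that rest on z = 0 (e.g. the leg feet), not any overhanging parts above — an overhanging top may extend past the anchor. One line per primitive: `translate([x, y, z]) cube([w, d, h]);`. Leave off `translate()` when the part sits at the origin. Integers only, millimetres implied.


translate([412, 482, 653]) cube([1675, 521, 46]);
translate([425, 495, 0]) cube([86, 86, 653]);
translate([1988, 495, 0]) cube([86, 86, 653]);
translate([425, 904, 0]) cube([86, 86, 653]);
translate([1988, 904, 0]) cube([86, 86, 653]);


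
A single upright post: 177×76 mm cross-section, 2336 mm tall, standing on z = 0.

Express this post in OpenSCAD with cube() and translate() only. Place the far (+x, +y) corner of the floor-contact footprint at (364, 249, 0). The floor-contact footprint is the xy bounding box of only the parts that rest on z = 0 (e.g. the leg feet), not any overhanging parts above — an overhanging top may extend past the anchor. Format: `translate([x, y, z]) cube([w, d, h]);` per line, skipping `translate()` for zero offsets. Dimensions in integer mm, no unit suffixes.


translate([187, 173, 0]) cube([177, 76, 2336]);


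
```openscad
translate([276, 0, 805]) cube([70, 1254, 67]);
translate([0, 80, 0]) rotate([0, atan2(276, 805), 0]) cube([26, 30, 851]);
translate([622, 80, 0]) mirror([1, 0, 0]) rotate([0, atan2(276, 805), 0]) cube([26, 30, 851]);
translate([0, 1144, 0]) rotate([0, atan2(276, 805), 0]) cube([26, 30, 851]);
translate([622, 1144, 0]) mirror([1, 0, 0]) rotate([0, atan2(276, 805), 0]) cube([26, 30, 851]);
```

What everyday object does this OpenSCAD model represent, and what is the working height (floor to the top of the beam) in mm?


A sawhorse. The overall height is 872 mm.

A beam across two mirrored pairs of raked legs — a sawhorse. The beam's underside is at z = 805 (matching the legs' vertical rise in atan2(276, 805)) and the beam is 67 mm tall, so its top is at 805 + 67 = 872 mm. The raked legs top out at the beam's underside, so that is the highest point.


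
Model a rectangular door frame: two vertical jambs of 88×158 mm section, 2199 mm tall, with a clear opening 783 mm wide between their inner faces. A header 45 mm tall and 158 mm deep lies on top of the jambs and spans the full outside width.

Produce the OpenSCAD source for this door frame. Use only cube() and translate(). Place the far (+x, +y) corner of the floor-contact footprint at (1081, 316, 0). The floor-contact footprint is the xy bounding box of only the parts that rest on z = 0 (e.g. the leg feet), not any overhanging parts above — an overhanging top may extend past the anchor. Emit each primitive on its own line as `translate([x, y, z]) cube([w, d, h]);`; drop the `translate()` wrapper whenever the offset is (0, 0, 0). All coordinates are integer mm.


translate([122, 158, 0]) cube([88, 158, 2199]);
translate([993, 158, 0]) cube([88, 158, 2199]);
translate([122, 158, 2199]) cube([959, 158, 45]);


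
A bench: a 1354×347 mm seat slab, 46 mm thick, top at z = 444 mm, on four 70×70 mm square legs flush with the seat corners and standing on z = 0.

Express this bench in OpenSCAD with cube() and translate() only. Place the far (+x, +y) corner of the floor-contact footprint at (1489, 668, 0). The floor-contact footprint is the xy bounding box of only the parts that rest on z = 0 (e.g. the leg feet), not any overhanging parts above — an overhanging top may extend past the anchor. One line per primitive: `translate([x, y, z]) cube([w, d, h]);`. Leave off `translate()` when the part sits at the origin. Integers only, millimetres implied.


translate([135, 321, 398]) cube([1354, 347, 46]);
translate([135, 321, 0]) cube([70, 70, 398]);
translate([135, 598, 0]) cube([70, 70, 398]);
translate([1419, 321, 0]) cube([70, 70, 398]);
translate([1419, 598, 0]) cube([70, 70, 398]);


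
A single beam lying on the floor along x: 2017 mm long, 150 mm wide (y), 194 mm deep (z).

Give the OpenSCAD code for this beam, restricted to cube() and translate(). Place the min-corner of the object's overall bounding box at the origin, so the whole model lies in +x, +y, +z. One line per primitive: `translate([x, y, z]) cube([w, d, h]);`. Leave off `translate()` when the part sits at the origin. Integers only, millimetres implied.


cube([2017, 150, 194]);


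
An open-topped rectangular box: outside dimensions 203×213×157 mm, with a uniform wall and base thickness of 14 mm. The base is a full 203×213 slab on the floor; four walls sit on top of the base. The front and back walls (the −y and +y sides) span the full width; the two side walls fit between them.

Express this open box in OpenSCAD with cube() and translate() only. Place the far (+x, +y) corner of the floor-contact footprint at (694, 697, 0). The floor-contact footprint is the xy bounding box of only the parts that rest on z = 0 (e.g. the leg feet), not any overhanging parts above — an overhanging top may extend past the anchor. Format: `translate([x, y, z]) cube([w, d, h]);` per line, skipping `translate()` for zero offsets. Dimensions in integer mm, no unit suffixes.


translate([491, 484, 0]) cube([203, 213, 14]);
translate([491, 484, 14]) cube([203, 14, 143]);
translate([491, 683, 14]) cube([203, 14, 143]);
translate([491, 498, 14]) cube([14, 185, 143]);
translate([680, 498, 14]) cube([14, 185, 143]);


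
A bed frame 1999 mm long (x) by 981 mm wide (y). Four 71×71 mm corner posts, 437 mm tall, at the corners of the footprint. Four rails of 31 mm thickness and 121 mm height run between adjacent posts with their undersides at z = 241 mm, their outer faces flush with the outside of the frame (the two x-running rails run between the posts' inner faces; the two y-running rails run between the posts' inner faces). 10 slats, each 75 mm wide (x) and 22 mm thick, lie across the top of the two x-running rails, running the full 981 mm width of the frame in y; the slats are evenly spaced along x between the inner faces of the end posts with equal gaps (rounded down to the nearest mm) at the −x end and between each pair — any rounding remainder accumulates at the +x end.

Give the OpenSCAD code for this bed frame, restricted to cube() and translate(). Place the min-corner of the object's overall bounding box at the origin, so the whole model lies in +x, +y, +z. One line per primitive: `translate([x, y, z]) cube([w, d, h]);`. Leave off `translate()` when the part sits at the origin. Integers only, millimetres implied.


cube([71, 71, 437]);
translate([0, 910, 0]) cube([71, 71, 437]);
translate([1928, 0, 0]) cube([71, 71, 437]);
translate([1928, 910, 0]) cube([71, 71, 437]);
translate([71, 0, 241]) cube([1857, 31, 121]);
translate([71, 950, 241]) cube([1857, 31, 121]);
translate([0, 71, 241]) cube([31, 839, 121]);
translate([1968, 71, 241]) cube([31, 839, 121]);
translate([171, 0, 362]) cube([75, 981, 22]);
translate([346, 0, 362]) cube([75, 981, 22]);
translate([521, 0, 362]) cube([75, 981, 22]);
translate([696, 0, 362]) cube([75, 981, 22]);
translate([871, 0, 362]) cube([75, 981, 22]);
translate([1046, 0, 362]) cube([75, 981, 22]);
translate([1221, 0, 362]) cube([75, 981, 22]);
translate([1396, 0, 362]) cube([75, 981, 22]);
translate([1571, 0, 362]) cube([75, 981, 22]);
translate([1746, 0, 362]) cube([75, 981, 22]);
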